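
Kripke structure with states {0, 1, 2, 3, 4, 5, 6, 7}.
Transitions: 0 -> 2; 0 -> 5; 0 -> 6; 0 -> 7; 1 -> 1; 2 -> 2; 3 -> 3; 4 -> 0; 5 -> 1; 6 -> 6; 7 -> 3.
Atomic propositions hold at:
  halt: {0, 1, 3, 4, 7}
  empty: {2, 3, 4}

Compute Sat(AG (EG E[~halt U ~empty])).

{1, 5, 6}

Sat(~halt) = {2, 5, 6}
Sat(~empty) = {0, 1, 5, 6, 7}
E[~halt U ~empty]: least fixpoint, start Z0 = Sat(~empty) = {0, 1, 5, 6, 7}, add states in Sat(~halt) with some successor in Z. Already a fixed point.
Sat(E[~halt U ~empty]) = {0, 1, 5, 6, 7}
EG E[~halt U ~empty]: greatest fixpoint, start Z0 = {0, 1, 5, 6, 7}, keep only states in Sat with some successor in Z. Z1 = {0, 1, 5, 6}; fixed.
Sat(EG E[~halt U ~empty]) = {0, 1, 5, 6}
AG (EG E[~halt U ~empty]): greatest fixpoint, start Z0 = {0, 1, 5, 6}, keep only states in Sat with every successor in Z. Z1 = {1, 5, 6}; fixed.
Sat(AG (EG E[~halt U ~empty])) = {1, 5, 6}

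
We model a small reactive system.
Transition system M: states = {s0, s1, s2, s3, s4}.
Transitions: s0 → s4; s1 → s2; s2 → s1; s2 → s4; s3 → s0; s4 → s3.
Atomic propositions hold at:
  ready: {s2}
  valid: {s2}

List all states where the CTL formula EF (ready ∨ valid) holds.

{s1, s2}

Sat(ready ∨ valid) = {s2}
EF (ready ∨ valid): least fixpoint, start Z0 = {s2}, add states with some successor in Z. Z1 = {s1, s2}; fixed.
Sat(EF (ready ∨ valid)) = {s1, s2}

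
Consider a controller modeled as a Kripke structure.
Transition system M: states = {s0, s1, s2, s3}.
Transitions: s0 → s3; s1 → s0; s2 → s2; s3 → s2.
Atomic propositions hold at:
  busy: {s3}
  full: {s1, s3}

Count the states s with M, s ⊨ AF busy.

3

AF busy: least fixpoint, start Z0 = {s3}, add states with every successor in Z. Z1 = {s0, s3}; Z2 = {s0, s1, s3}; fixed.
Sat(AF busy) = {s0, s1, s3}
|Sat(AF busy)| = |{s0, s1, s3}| = 3.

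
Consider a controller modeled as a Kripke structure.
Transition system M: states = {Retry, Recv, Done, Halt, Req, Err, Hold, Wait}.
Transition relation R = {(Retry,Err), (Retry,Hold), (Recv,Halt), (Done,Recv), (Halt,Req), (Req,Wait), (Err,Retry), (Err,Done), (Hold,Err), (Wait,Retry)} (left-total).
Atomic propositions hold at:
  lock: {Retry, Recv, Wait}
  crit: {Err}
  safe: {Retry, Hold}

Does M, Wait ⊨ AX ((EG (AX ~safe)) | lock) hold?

Yes

Sat(~safe) = {Recv, Done, Halt, Req, Err, Wait}
Sat(AX ~safe) = {s : every successor in {Recv, Done, Halt, Req, Err, Wait}} = {Recv, Done, Halt, Req, Hold}
EG (AX ~safe): greatest fixpoint, start Z0 = {Recv, Done, Halt, Req, Hold}, keep only states in Sat with some successor in Z. Z1 = {Recv, Done, Halt}; Z2 = {Recv, Done}; Z3 = {Done}; Z4 = ∅; fixed.
Sat(EG (AX ~safe)) = ∅
Sat((EG (AX ~safe)) | lock) = {Retry, Recv, Wait}
Sat(AX ((EG (AX ~safe)) | lock)) = {s : every successor in {Retry, Recv, Wait}} = {Done, Req, Wait}
Wait ∈ Sat(AX ((EG (AX ~safe)) | lock)) = {Done, Req, Wait}, so the formula holds at Wait.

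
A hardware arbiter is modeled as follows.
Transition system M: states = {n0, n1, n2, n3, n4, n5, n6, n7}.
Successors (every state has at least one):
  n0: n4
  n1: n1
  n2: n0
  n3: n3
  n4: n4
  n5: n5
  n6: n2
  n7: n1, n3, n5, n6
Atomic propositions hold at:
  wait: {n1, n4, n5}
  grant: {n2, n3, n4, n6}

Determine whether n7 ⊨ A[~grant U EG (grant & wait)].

Sat(~grant) = {n0, n1, n5, n7}
Sat(grant & wait) = {n4}
EG (grant & wait): greatest fixpoint, start Z0 = {n4}, keep only states in Sat with some successor in Z. Already a fixed point.
Sat(EG (grant & wait)) = {n4}
A[~grant U EG (grant & wait)]: least fixpoint, start Z0 = Sat(EG (grant & wait)) = {n4}, add states in Sat(~grant) with every successor in Z. Z1 = {n0, n4}; fixed.
Sat(A[~grant U EG (grant & wait)]) = {n0, n4}
n7 ∉ Sat(A[~grant U EG (grant & wait)]) = {n0, n4}, so the formula does not hold at n7.

No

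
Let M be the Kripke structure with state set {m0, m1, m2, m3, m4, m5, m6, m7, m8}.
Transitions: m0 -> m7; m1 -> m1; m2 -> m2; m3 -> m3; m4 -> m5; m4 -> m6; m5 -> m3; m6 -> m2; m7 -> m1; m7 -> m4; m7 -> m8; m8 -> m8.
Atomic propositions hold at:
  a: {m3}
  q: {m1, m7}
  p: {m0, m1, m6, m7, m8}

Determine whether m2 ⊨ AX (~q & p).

Sat(~q) = {m0, m2, m3, m4, m5, m6, m8}
Sat(~q & p) = {m0, m6, m8}
Sat(AX (~q & p)) = {s : every successor in {m0, m6, m8}} = {m8}
m2 ∉ Sat(AX (~q & p)) = {m8}, so the formula does not hold at m2.

No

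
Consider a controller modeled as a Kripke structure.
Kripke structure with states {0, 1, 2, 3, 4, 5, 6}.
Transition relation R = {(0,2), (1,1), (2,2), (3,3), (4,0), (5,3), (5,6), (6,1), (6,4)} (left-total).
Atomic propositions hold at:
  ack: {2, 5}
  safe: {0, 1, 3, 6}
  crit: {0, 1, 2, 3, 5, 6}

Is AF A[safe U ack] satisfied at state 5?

Yes

A[safe U ack]: least fixpoint, start Z0 = Sat(ack) = {2, 5}, add states in Sat(safe) with every successor in Z. Z1 = {0, 2, 5}; fixed.
Sat(A[safe U ack]) = {0, 2, 5}
AF A[safe U ack]: least fixpoint, start Z0 = {0, 2, 5}, add states with every successor in Z. Z1 = {0, 2, 4, 5}; fixed.
Sat(AF A[safe U ack]) = {0, 2, 4, 5}
5 ∈ Sat(AF A[safe U ack]) = {0, 2, 4, 5}, so the formula holds at 5.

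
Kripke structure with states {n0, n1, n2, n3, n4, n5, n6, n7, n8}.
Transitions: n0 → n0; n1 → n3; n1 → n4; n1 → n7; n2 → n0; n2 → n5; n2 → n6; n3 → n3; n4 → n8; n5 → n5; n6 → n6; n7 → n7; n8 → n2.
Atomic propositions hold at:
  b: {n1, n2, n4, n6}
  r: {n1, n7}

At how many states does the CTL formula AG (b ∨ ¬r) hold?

7

Sat(¬r) = {n0, n2, n3, n4, n5, n6, n8}
Sat(b ∨ ¬r) = {n0, n1, n2, n3, n4, n5, n6, n8}
AG (b ∨ ¬r): greatest fixpoint, start Z0 = {n0, n1, n2, n3, n4, n5, n6, n8}, keep only states in Sat with every successor in Z. Z1 = {n0, n2, n3, n4, n5, n6, n8}; fixed.
Sat(AG (b ∨ ¬r)) = {n0, n2, n3, n4, n5, n6, n8}
|Sat(AG (b ∨ ¬r))| = |{n0, n2, n3, n4, n5, n6, n8}| = 7.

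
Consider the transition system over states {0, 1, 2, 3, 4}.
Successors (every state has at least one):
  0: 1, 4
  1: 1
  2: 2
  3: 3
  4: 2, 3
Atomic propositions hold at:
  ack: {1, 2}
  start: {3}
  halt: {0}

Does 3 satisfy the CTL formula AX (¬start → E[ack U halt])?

Sat(¬start) = {0, 1, 2, 4}
E[ack U halt]: least fixpoint, start Z0 = Sat(halt) = {0}, add states in Sat(ack) with some successor in Z. Already a fixed point.
Sat(E[ack U halt]) = {0}
Sat(¬start → E[ack U halt]) = {0, 3}
Sat(AX (¬start → E[ack U halt])) = {s : every successor in {0, 3}} = {3}
3 ∈ Sat(AX (¬start → E[ack U halt])) = {3}, so the formula holds at 3.

Yes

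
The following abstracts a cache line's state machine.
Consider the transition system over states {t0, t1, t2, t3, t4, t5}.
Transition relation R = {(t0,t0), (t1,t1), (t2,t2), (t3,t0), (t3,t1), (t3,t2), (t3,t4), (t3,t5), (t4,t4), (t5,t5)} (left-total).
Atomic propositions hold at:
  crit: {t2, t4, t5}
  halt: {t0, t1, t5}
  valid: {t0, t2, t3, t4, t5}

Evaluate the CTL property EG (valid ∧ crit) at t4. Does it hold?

Yes

Sat(valid ∧ crit) = {t2, t4, t5}
EG (valid ∧ crit): greatest fixpoint, start Z0 = {t2, t4, t5}, keep only states in Sat with some successor in Z. Already a fixed point.
Sat(EG (valid ∧ crit)) = {t2, t4, t5}
t4 ∈ Sat(EG (valid ∧ crit)) = {t2, t4, t5}, so the formula holds at t4.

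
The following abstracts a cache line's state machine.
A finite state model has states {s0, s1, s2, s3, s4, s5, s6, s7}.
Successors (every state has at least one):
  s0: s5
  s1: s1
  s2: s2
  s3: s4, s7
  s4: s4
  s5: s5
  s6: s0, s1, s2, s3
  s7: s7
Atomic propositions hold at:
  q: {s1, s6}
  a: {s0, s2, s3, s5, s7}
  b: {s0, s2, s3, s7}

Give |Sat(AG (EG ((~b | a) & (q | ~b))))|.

Sat(~b) = {s1, s4, s5, s6}
Sat(~b | a) = {s0, s1, s2, s3, s4, s5, s6, s7}
Sat(q | ~b) = {s1, s4, s5, s6}
Sat((~b | a) & (q | ~b)) = {s1, s4, s5, s6}
EG ((~b | a) & (q | ~b)): greatest fixpoint, start Z0 = {s1, s4, s5, s6}, keep only states in Sat with some successor in Z. Already a fixed point.
Sat(EG ((~b | a) & (q | ~b))) = {s1, s4, s5, s6}
AG (EG ((~b | a) & (q | ~b))): greatest fixpoint, start Z0 = {s1, s4, s5, s6}, keep only states in Sat with every successor in Z. Z1 = {s1, s4, s5}; fixed.
Sat(AG (EG ((~b | a) & (q | ~b)))) = {s1, s4, s5}
|Sat(AG (EG ((~b | a) & (q | ~b))))| = |{s1, s4, s5}| = 3.

3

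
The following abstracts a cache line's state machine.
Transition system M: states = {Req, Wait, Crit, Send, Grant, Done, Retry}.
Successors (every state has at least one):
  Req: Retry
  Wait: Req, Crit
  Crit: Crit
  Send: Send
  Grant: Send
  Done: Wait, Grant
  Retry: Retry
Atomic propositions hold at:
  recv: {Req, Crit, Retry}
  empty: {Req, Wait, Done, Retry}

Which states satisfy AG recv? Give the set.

{Req, Crit, Retry}

AG recv: greatest fixpoint, start Z0 = {Req, Crit, Retry}, keep only states in Sat with every successor in Z. Already a fixed point.
Sat(AG recv) = {Req, Crit, Retry}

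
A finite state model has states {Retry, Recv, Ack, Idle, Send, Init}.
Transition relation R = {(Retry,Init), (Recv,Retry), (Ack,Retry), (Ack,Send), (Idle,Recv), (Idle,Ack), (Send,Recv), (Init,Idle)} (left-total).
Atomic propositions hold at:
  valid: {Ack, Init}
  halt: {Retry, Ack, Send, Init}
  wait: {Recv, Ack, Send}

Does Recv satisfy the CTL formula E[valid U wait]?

Yes

E[valid U wait]: least fixpoint, start Z0 = Sat(wait) = {Recv, Ack, Send}, add states in Sat(valid) with some successor in Z. Already a fixed point.
Sat(E[valid U wait]) = {Recv, Ack, Send}
Recv ∈ Sat(E[valid U wait]) = {Recv, Ack, Send}, so the formula holds at Recv.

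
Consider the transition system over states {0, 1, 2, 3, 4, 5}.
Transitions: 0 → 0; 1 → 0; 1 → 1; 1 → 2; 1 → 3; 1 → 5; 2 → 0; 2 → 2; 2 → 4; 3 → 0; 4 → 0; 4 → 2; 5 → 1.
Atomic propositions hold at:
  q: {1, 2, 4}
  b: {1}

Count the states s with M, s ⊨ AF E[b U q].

E[b U q]: least fixpoint, start Z0 = Sat(q) = {1, 2, 4}, add states in Sat(b) with some successor in Z. Already a fixed point.
Sat(E[b U q]) = {1, 2, 4}
AF E[b U q]: least fixpoint, start Z0 = {1, 2, 4}, add states with every successor in Z. Z1 = {1, 2, 4, 5}; fixed.
Sat(AF E[b U q]) = {1, 2, 4, 5}
|Sat(AF E[b U q])| = |{1, 2, 4, 5}| = 4.

4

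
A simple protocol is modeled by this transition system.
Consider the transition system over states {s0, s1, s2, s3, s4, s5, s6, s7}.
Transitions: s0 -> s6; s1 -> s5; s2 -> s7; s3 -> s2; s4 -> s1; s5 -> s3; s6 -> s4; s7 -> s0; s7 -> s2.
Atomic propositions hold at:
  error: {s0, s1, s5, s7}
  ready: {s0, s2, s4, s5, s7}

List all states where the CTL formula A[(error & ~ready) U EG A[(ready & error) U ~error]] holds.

{s1, s2, s3, s5, s7}

Sat(~ready) = {s1, s3, s6}
Sat(error & ~ready) = {s1}
Sat(ready & error) = {s0, s5, s7}
Sat(~error) = {s2, s3, s4, s6}
A[(ready & error) U ~error]: least fixpoint, start Z0 = Sat(~error) = {s2, s3, s4, s6}, add states in Sat(ready & error) with every successor in Z. Z1 = {s0, s2, s3, s4, s5, s6}; Z2 = {s0, s2, s3, s4, s5, s6, s7}; fixed.
Sat(A[(ready & error) U ~error]) = {s0, s2, s3, s4, s5, s6, s7}
EG A[(ready & error) U ~error]: greatest fixpoint, start Z0 = {s0, s2, s3, s4, s5, s6, s7}, keep only states in Sat with some successor in Z. Z1 = {s0, s2, s3, s5, s6, s7}; Z2 = {s0, s2, s3, s5, s7}; Z3 = {s2, s3, s5, s7}; fixed.
Sat(EG A[(ready & error) U ~error]) = {s2, s3, s5, s7}
A[(error & ~ready) U EG A[(ready & error) U ~error]]: least fixpoint, start Z0 = Sat(EG A[(ready & error) U ~error]) = {s2, s3, s5, s7}, add states in Sat(error & ~ready) with every successor in Z. Z1 = {s1, s2, s3, s5, s7}; fixed.
Sat(A[(error & ~ready) U EG A[(ready & error) U ~error]]) = {s1, s2, s3, s5, s7}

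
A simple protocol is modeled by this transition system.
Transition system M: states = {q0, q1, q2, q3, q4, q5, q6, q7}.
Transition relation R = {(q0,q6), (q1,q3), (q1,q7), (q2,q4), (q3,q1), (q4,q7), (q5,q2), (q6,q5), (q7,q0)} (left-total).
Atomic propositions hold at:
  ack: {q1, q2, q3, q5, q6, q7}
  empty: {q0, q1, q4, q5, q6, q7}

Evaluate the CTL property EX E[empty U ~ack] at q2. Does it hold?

Sat(~ack) = {q0, q4}
E[empty U ~ack]: least fixpoint, start Z0 = Sat(~ack) = {q0, q4}, add states in Sat(empty) with some successor in Z. Z1 = {q0, q4, q7}; Z2 = {q0, q1, q4, q7}; fixed.
Sat(E[empty U ~ack]) = {q0, q1, q4, q7}
Sat(EX E[empty U ~ack]) = {s : some successor in {q0, q1, q4, q7}} = {q1, q2, q3, q4, q7}
q2 ∈ Sat(EX E[empty U ~ack]) = {q1, q2, q3, q4, q7}, so the formula holds at q2.

Yes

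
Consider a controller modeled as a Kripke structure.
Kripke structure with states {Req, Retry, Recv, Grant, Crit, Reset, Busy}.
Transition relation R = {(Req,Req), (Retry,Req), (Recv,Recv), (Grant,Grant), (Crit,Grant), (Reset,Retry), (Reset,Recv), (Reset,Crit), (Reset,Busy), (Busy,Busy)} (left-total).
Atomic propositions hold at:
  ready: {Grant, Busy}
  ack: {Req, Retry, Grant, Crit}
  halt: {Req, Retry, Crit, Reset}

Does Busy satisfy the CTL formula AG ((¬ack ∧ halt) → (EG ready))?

Yes

Sat(¬ack) = {Recv, Reset, Busy}
Sat(¬ack ∧ halt) = {Reset}
EG ready: greatest fixpoint, start Z0 = {Grant, Busy}, keep only states in Sat with some successor in Z. Already a fixed point.
Sat(EG ready) = {Grant, Busy}
Sat((¬ack ∧ halt) → (EG ready)) = {Req, Retry, Recv, Grant, Crit, Busy}
AG ((¬ack ∧ halt) → (EG ready)): greatest fixpoint, start Z0 = {Req, Retry, Recv, Grant, Crit, Busy}, keep only states in Sat with every successor in Z. Already a fixed point.
Sat(AG ((¬ack ∧ halt) → (EG ready))) = {Req, Retry, Recv, Grant, Crit, Busy}
Busy ∈ Sat(AG ((¬ack ∧ halt) → (EG ready))) = {Req, Retry, Recv, Grant, Crit, Busy}, so the formula holds at Busy.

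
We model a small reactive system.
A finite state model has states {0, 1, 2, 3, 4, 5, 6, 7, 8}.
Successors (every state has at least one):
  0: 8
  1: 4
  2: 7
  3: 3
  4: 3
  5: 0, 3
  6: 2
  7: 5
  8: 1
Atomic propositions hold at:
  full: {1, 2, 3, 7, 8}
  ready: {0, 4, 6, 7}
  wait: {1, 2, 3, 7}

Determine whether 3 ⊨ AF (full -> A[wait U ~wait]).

No

Sat(~wait) = {0, 4, 5, 6, 8}
A[wait U ~wait]: least fixpoint, start Z0 = Sat(~wait) = {0, 4, 5, 6, 8}, add states in Sat(wait) with every successor in Z. Z1 = {0, 1, 4, 5, 6, 7, 8}; Z2 = {0, 1, 2, 4, 5, 6, 7, 8}; fixed.
Sat(A[wait U ~wait]) = {0, 1, 2, 4, 5, 6, 7, 8}
Sat(full -> A[wait U ~wait]) = {0, 1, 2, 4, 5, 6, 7, 8}
AF (full -> A[wait U ~wait]): least fixpoint, start Z0 = {0, 1, 2, 4, 5, 6, 7, 8}, add states with every successor in Z. Already a fixed point.
Sat(AF (full -> A[wait U ~wait])) = {0, 1, 2, 4, 5, 6, 7, 8}
3 ∉ Sat(AF (full -> A[wait U ~wait])) = {0, 1, 2, 4, 5, 6, 7, 8}, so the formula does not hold at 3.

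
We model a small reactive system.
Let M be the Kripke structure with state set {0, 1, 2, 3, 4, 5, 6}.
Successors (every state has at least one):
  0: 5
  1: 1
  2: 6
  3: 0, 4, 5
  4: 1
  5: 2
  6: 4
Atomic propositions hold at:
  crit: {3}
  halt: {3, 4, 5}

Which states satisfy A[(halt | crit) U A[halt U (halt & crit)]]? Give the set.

{3}

Sat(halt | crit) = {3, 4, 5}
Sat(halt & crit) = {3}
A[halt U (halt & crit)]: least fixpoint, start Z0 = Sat((halt & crit)) = {3}, add states in Sat(halt) with every successor in Z. Already a fixed point.
Sat(A[halt U (halt & crit)]) = {3}
A[(halt | crit) U A[halt U (halt & crit)]]: least fixpoint, start Z0 = Sat(A[halt U (halt & crit)]) = {3}, add states in Sat(halt | crit) with every successor in Z. Already a fixed point.
Sat(A[(halt | crit) U A[halt U (halt & crit)]]) = {3}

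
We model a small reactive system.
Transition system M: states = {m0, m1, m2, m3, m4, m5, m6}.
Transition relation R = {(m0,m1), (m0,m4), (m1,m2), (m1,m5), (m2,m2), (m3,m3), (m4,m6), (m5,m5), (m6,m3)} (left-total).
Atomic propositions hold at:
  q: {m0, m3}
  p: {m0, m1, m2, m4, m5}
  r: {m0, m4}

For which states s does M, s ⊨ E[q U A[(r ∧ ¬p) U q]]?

{m0, m3}

Sat(¬p) = {m3, m6}
Sat(r ∧ ¬p) = ∅
A[(r ∧ ¬p) U q]: least fixpoint, start Z0 = Sat(q) = {m0, m3}, add states in Sat(r ∧ ¬p) with every successor in Z. Already a fixed point.
Sat(A[(r ∧ ¬p) U q]) = {m0, m3}
E[q U A[(r ∧ ¬p) U q]]: least fixpoint, start Z0 = Sat(A[(r ∧ ¬p) U q]) = {m0, m3}, add states in Sat(q) with some successor in Z. Already a fixed point.
Sat(E[q U A[(r ∧ ¬p) U q]]) = {m0, m3}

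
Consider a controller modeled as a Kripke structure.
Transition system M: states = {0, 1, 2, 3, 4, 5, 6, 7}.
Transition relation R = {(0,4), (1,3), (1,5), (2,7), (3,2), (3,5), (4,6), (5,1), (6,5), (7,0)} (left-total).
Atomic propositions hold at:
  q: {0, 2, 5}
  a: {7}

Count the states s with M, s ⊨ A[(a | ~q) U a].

1

Sat(~q) = {1, 3, 4, 6, 7}
Sat(a | ~q) = {1, 3, 4, 6, 7}
A[(a | ~q) U a]: least fixpoint, start Z0 = Sat(a) = {7}, add states in Sat(a | ~q) with every successor in Z. Already a fixed point.
Sat(A[(a | ~q) U a]) = {7}
|Sat(A[(a | ~q) U a])| = |{7}| = 1.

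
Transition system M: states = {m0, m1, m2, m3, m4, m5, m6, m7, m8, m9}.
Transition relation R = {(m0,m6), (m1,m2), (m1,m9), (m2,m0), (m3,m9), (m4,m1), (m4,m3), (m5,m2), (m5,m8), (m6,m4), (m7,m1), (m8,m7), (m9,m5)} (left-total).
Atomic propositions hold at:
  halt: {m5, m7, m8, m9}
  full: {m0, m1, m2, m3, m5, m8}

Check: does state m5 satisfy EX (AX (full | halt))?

Sat(full | halt) = {m0, m1, m2, m3, m5, m7, m8, m9}
Sat(AX (full | halt)) = {s : every successor in {m0, m1, m2, m3, m5, m7, m8, m9}} = {m1, m2, m3, m4, m5, m7, m8, m9}
Sat(EX (AX (full | halt))) = {s : some successor in {m1, m2, m3, m4, m5, m7, m8, m9}} = {m1, m3, m4, m5, m6, m7, m8, m9}
m5 ∈ Sat(EX (AX (full | halt))) = {m1, m3, m4, m5, m6, m7, m8, m9}, so the formula holds at m5.

Yes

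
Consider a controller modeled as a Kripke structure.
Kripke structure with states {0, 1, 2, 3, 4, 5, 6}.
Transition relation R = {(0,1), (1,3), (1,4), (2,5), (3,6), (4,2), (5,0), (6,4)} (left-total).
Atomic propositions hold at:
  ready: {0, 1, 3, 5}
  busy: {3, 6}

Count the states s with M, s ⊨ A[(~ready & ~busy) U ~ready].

Sat(~ready) = {2, 4, 6}
Sat(~busy) = {0, 1, 2, 4, 5}
Sat(~ready & ~busy) = {2, 4}
A[(~ready & ~busy) U ~ready]: least fixpoint, start Z0 = Sat(~ready) = {2, 4, 6}, add states in Sat(~ready & ~busy) with every successor in Z. Already a fixed point.
Sat(A[(~ready & ~busy) U ~ready]) = {2, 4, 6}
|Sat(A[(~ready & ~busy) U ~ready])| = |{2, 4, 6}| = 3.

3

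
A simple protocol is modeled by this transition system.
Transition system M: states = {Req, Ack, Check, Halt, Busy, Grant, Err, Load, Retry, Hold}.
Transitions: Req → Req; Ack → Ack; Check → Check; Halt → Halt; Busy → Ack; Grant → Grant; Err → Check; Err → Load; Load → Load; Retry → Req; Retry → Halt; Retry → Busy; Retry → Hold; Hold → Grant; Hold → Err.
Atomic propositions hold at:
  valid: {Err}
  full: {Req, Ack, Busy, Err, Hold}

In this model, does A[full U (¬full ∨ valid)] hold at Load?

Yes

Sat(¬full) = {Check, Halt, Grant, Load, Retry}
Sat(¬full ∨ valid) = {Check, Halt, Grant, Err, Load, Retry}
A[full U (¬full ∨ valid)]: least fixpoint, start Z0 = Sat((¬full ∨ valid)) = {Check, Halt, Grant, Err, Load, Retry}, add states in Sat(full) with every successor in Z. Z1 = {Check, Halt, Grant, Err, Load, Retry, Hold}; fixed.
Sat(A[full U (¬full ∨ valid)]) = {Check, Halt, Grant, Err, Load, Retry, Hold}
Load ∈ Sat(A[full U (¬full ∨ valid)]) = {Check, Halt, Grant, Err, Load, Retry, Hold}, so the formula holds at Load.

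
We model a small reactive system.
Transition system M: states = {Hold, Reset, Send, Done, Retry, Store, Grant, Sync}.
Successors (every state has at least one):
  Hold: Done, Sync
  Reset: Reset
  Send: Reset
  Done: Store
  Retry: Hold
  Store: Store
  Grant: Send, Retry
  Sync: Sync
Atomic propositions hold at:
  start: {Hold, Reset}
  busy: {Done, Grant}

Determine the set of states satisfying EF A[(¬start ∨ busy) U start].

{Hold, Reset, Send, Retry, Grant}

Sat(¬start) = {Send, Done, Retry, Store, Grant, Sync}
Sat(¬start ∨ busy) = {Send, Done, Retry, Store, Grant, Sync}
A[(¬start ∨ busy) U start]: least fixpoint, start Z0 = Sat(start) = {Hold, Reset}, add states in Sat(¬start ∨ busy) with every successor in Z. Z1 = {Hold, Reset, Send, Retry}; Z2 = {Hold, Reset, Send, Retry, Grant}; fixed.
Sat(A[(¬start ∨ busy) U start]) = {Hold, Reset, Send, Retry, Grant}
EF A[(¬start ∨ busy) U start]: least fixpoint, start Z0 = {Hold, Reset, Send, Retry, Grant}, add states with some successor in Z. Already a fixed point.
Sat(EF A[(¬start ∨ busy) U start]) = {Hold, Reset, Send, Retry, Grant}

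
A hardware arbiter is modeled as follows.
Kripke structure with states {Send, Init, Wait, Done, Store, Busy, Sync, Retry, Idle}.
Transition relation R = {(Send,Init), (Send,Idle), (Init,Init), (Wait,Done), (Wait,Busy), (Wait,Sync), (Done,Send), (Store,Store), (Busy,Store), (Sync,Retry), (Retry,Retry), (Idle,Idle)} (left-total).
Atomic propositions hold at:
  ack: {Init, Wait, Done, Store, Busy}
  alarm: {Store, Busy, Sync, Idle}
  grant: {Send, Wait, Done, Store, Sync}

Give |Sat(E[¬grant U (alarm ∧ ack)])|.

2

Sat(¬grant) = {Init, Busy, Retry, Idle}
Sat(alarm ∧ ack) = {Store, Busy}
E[¬grant U (alarm ∧ ack)]: least fixpoint, start Z0 = Sat((alarm ∧ ack)) = {Store, Busy}, add states in Sat(¬grant) with some successor in Z. Already a fixed point.
Sat(E[¬grant U (alarm ∧ ack)]) = {Store, Busy}
|Sat(E[¬grant U (alarm ∧ ack)])| = |{Store, Busy}| = 2.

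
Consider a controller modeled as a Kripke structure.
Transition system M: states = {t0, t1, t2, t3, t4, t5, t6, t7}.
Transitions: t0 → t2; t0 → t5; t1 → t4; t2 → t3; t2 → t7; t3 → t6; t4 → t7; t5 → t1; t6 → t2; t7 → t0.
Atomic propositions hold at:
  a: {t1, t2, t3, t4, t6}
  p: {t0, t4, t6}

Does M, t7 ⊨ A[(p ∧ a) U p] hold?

Sat(p ∧ a) = {t4, t6}
A[(p ∧ a) U p]: least fixpoint, start Z0 = Sat(p) = {t0, t4, t6}, add states in Sat(p ∧ a) with every successor in Z. Already a fixed point.
Sat(A[(p ∧ a) U p]) = {t0, t4, t6}
t7 ∉ Sat(A[(p ∧ a) U p]) = {t0, t4, t6}, so the formula does not hold at t7.

No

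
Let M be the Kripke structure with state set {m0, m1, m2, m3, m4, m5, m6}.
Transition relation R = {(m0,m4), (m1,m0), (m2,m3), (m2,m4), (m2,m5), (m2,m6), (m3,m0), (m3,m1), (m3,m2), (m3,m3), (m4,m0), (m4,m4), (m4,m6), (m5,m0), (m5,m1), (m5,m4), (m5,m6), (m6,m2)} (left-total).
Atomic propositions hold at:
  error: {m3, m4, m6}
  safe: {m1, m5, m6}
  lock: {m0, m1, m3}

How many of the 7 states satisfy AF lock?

AF lock: least fixpoint, start Z0 = {m0, m1, m3}, add states with every successor in Z. Already a fixed point.
Sat(AF lock) = {m0, m1, m3}
|Sat(AF lock)| = |{m0, m1, m3}| = 3.

3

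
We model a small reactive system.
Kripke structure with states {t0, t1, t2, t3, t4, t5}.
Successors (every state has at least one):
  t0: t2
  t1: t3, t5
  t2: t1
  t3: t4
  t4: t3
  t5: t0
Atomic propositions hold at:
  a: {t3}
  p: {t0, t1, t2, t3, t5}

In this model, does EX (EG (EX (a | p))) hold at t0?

Yes

Sat(a | p) = {t0, t1, t2, t3, t5}
Sat(EX (a | p)) = {s : some successor in {t0, t1, t2, t3, t5}} = {t0, t1, t2, t4, t5}
EG (EX (a | p)): greatest fixpoint, start Z0 = {t0, t1, t2, t4, t5}, keep only states in Sat with some successor in Z. Z1 = {t0, t1, t2, t5}; fixed.
Sat(EG (EX (a | p))) = {t0, t1, t2, t5}
Sat(EX (EG (EX (a | p)))) = {s : some successor in {t0, t1, t2, t5}} = {t0, t1, t2, t5}
t0 ∈ Sat(EX (EG (EX (a | p)))) = {t0, t1, t2, t5}, so the formula holds at t0.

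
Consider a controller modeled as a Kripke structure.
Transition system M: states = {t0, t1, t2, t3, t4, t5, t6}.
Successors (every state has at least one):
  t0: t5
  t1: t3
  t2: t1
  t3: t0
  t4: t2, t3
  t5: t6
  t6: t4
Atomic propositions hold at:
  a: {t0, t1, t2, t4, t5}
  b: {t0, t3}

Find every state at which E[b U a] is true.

{t0, t1, t2, t3, t4, t5}

E[b U a]: least fixpoint, start Z0 = Sat(a) = {t0, t1, t2, t4, t5}, add states in Sat(b) with some successor in Z. Z1 = {t0, t1, t2, t3, t4, t5}; fixed.
Sat(E[b U a]) = {t0, t1, t2, t3, t4, t5}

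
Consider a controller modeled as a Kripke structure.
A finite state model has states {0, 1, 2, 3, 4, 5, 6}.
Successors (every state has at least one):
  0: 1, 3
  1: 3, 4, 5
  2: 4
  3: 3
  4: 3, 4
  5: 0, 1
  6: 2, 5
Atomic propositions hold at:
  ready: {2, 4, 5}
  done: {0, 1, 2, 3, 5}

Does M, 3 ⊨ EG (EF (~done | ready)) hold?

Sat(~done) = {4, 6}
Sat(~done | ready) = {2, 4, 5, 6}
EF (~done | ready): least fixpoint, start Z0 = {2, 4, 5, 6}, add states with some successor in Z. Z1 = {1, 2, 4, 5, 6}; Z2 = {0, 1, 2, 4, 5, 6}; fixed.
Sat(EF (~done | ready)) = {0, 1, 2, 4, 5, 6}
EG (EF (~done | ready)): greatest fixpoint, start Z0 = {0, 1, 2, 4, 5, 6}, keep only states in Sat with some successor in Z. Already a fixed point.
Sat(EG (EF (~done | ready))) = {0, 1, 2, 4, 5, 6}
3 ∉ Sat(EG (EF (~done | ready))) = {0, 1, 2, 4, 5, 6}, so the formula does not hold at 3.

No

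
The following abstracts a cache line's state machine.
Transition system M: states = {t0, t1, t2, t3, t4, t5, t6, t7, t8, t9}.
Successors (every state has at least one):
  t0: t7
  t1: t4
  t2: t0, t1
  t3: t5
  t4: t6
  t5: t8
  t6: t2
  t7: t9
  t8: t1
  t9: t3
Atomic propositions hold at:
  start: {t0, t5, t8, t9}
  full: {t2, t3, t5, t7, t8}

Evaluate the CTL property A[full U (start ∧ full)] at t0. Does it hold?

Sat(start ∧ full) = {t5, t8}
A[full U (start ∧ full)]: least fixpoint, start Z0 = Sat((start ∧ full)) = {t5, t8}, add states in Sat(full) with every successor in Z. Z1 = {t3, t5, t8}; fixed.
Sat(A[full U (start ∧ full)]) = {t3, t5, t8}
t0 ∉ Sat(A[full U (start ∧ full)]) = {t3, t5, t8}, so the formula does not hold at t0.

No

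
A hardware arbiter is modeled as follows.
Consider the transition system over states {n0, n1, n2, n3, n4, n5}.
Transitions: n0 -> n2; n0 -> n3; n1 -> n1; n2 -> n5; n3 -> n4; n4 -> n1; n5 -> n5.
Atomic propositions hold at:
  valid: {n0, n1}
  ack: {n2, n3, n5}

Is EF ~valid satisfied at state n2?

Yes

Sat(~valid) = {n2, n3, n4, n5}
EF ~valid: least fixpoint, start Z0 = {n2, n3, n4, n5}, add states with some successor in Z. Z1 = {n0, n2, n3, n4, n5}; fixed.
Sat(EF ~valid) = {n0, n2, n3, n4, n5}
n2 ∈ Sat(EF ~valid) = {n0, n2, n3, n4, n5}, so the formula holds at n2.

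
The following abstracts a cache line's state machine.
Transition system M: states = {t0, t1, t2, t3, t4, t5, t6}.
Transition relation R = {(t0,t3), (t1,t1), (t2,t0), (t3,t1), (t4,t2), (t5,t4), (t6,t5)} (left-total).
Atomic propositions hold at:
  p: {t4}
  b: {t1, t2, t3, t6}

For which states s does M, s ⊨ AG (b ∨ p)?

Sat(b ∨ p) = {t1, t2, t3, t4, t6}
AG (b ∨ p): greatest fixpoint, start Z0 = {t1, t2, t3, t4, t6}, keep only states in Sat with every successor in Z. Z1 = {t1, t3, t4}; Z2 = {t1, t3}; fixed.
Sat(AG (b ∨ p)) = {t1, t3}

{t1, t3}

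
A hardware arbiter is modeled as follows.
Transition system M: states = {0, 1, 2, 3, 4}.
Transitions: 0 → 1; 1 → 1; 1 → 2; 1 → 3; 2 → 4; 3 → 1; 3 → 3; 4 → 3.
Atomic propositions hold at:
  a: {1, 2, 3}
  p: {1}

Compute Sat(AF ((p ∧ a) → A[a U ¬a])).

{0, 2, 3, 4}

Sat(p ∧ a) = {1}
Sat(¬a) = {0, 4}
A[a U ¬a]: least fixpoint, start Z0 = Sat(¬a) = {0, 4}, add states in Sat(a) with every successor in Z. Z1 = {0, 2, 4}; fixed.
Sat(A[a U ¬a]) = {0, 2, 4}
Sat((p ∧ a) → A[a U ¬a]) = {0, 2, 3, 4}
AF ((p ∧ a) → A[a U ¬a]): least fixpoint, start Z0 = {0, 2, 3, 4}, add states with every successor in Z. Already a fixed point.
Sat(AF ((p ∧ a) → A[a U ¬a])) = {0, 2, 3, 4}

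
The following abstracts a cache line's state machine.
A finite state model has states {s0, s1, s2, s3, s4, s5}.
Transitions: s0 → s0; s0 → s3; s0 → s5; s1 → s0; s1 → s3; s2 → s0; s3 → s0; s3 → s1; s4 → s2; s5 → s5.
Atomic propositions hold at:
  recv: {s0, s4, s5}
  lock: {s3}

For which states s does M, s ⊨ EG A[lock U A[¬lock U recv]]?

{s0, s2, s4, s5}

Sat(¬lock) = {s0, s1, s2, s4, s5}
A[¬lock U recv]: least fixpoint, start Z0 = Sat(recv) = {s0, s4, s5}, add states in Sat(¬lock) with every successor in Z. Z1 = {s0, s2, s4, s5}; fixed.
Sat(A[¬lock U recv]) = {s0, s2, s4, s5}
A[lock U A[¬lock U recv]]: least fixpoint, start Z0 = Sat(A[¬lock U recv]) = {s0, s2, s4, s5}, add states in Sat(lock) with every successor in Z. Already a fixed point.
Sat(A[lock U A[¬lock U recv]]) = {s0, s2, s4, s5}
EG A[lock U A[¬lock U recv]]: greatest fixpoint, start Z0 = {s0, s2, s4, s5}, keep only states in Sat with some successor in Z. Already a fixed point.
Sat(EG A[lock U A[¬lock U recv]]) = {s0, s2, s4, s5}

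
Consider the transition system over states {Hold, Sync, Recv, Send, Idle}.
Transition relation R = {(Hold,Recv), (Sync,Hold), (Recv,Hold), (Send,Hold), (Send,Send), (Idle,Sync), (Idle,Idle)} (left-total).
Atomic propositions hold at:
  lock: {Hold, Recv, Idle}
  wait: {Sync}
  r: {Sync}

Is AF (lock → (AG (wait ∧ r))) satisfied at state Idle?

No

Sat(wait ∧ r) = {Sync}
AG (wait ∧ r): greatest fixpoint, start Z0 = {Sync}, keep only states in Sat with every successor in Z. Z1 = ∅; fixed.
Sat(AG (wait ∧ r)) = ∅
Sat(lock → (AG (wait ∧ r))) = {Sync, Send}
AF (lock → (AG (wait ∧ r))): least fixpoint, start Z0 = {Sync, Send}, add states with every successor in Z. Already a fixed point.
Sat(AF (lock → (AG (wait ∧ r)))) = {Sync, Send}
Idle ∉ Sat(AF (lock → (AG (wait ∧ r)))) = {Sync, Send}, so the formula does not hold at Idle.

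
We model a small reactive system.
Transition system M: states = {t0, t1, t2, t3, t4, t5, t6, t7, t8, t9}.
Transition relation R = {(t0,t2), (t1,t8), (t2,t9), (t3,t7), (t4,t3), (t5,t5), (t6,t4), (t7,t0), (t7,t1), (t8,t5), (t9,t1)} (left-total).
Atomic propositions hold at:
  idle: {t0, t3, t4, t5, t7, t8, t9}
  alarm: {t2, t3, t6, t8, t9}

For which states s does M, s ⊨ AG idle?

{t5, t8}

AG idle: greatest fixpoint, start Z0 = {t0, t3, t4, t5, t7, t8, t9}, keep only states in Sat with every successor in Z. Z1 = {t3, t4, t5, t8}; Z2 = {t4, t5, t8}; Z3 = {t5, t8}; fixed.
Sat(AG idle) = {t5, t8}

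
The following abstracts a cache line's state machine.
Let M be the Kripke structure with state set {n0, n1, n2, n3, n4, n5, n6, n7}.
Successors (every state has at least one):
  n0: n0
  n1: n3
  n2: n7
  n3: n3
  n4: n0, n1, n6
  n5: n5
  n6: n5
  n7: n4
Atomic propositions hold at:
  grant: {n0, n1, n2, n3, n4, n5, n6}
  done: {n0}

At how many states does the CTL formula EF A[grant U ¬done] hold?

7

Sat(¬done) = {n1, n2, n3, n4, n5, n6, n7}
A[grant U ¬done]: least fixpoint, start Z0 = Sat(¬done) = {n1, n2, n3, n4, n5, n6, n7}, add states in Sat(grant) with every successor in Z. Already a fixed point.
Sat(A[grant U ¬done]) = {n1, n2, n3, n4, n5, n6, n7}
EF A[grant U ¬done]: least fixpoint, start Z0 = {n1, n2, n3, n4, n5, n6, n7}, add states with some successor in Z. Already a fixed point.
Sat(EF A[grant U ¬done]) = {n1, n2, n3, n4, n5, n6, n7}
|Sat(EF A[grant U ¬done])| = |{n1, n2, n3, n4, n5, n6, n7}| = 7.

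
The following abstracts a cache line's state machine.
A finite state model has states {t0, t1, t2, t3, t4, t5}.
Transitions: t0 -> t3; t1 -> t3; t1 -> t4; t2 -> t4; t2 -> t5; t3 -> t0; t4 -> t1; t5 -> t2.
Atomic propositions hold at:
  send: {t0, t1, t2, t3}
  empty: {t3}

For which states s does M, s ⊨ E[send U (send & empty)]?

Sat(send & empty) = {t3}
E[send U (send & empty)]: least fixpoint, start Z0 = Sat((send & empty)) = {t3}, add states in Sat(send) with some successor in Z. Z1 = {t0, t1, t3}; fixed.
Sat(E[send U (send & empty)]) = {t0, t1, t3}

{t0, t1, t3}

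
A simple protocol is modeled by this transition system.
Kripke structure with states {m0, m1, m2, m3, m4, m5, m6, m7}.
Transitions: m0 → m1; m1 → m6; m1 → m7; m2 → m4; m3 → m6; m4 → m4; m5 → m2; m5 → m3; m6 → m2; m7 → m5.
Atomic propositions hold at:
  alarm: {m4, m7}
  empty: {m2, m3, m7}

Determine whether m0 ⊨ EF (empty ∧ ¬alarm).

Sat(¬alarm) = {m0, m1, m2, m3, m5, m6}
Sat(empty ∧ ¬alarm) = {m2, m3}
EF (empty ∧ ¬alarm): least fixpoint, start Z0 = {m2, m3}, add states with some successor in Z. Z1 = {m2, m3, m5, m6}; Z2 = {m1, m2, m3, m5, m6, m7}; Z3 = {m0, m1, m2, m3, m5, m6, m7}; fixed.
Sat(EF (empty ∧ ¬alarm)) = {m0, m1, m2, m3, m5, m6, m7}
m0 ∈ Sat(EF (empty ∧ ¬alarm)) = {m0, m1, m2, m3, m5, m6, m7}, so the formula holds at m0.

Yes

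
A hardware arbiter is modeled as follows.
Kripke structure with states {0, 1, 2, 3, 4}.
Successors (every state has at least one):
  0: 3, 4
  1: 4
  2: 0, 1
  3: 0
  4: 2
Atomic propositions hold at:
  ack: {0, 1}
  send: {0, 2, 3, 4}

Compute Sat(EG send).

{0, 2, 3, 4}

EG send: greatest fixpoint, start Z0 = {0, 2, 3, 4}, keep only states in Sat with some successor in Z. Already a fixed point.
Sat(EG send) = {0, 2, 3, 4}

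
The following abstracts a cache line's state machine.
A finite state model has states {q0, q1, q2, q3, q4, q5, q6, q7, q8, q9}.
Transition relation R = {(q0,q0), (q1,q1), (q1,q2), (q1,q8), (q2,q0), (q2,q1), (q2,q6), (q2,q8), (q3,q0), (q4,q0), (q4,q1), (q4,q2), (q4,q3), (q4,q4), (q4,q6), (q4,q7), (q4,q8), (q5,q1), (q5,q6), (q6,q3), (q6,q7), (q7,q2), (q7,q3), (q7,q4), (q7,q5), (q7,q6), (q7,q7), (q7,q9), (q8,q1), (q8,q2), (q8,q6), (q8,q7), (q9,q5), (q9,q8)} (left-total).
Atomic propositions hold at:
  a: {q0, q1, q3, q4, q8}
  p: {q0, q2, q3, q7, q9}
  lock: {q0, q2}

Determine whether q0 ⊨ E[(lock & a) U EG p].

Yes

Sat(lock & a) = {q0}
EG p: greatest fixpoint, start Z0 = {q0, q2, q3, q7, q9}, keep only states in Sat with some successor in Z. Z1 = {q0, q2, q3, q7}; fixed.
Sat(EG p) = {q0, q2, q3, q7}
E[(lock & a) U EG p]: least fixpoint, start Z0 = Sat(EG p) = {q0, q2, q3, q7}, add states in Sat(lock & a) with some successor in Z. Already a fixed point.
Sat(E[(lock & a) U EG p]) = {q0, q2, q3, q7}
q0 ∈ Sat(E[(lock & a) U EG p]) = {q0, q2, q3, q7}, so the formula holds at q0.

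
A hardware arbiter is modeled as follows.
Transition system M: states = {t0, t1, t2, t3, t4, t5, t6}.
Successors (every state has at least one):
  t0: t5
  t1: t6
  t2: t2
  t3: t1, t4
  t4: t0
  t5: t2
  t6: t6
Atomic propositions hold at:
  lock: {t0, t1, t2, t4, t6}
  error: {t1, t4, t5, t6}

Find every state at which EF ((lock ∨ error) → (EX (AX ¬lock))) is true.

Sat(lock ∨ error) = {t0, t1, t2, t4, t5, t6}
Sat(¬lock) = {t3, t5}
Sat(AX ¬lock) = {s : every successor in {t3, t5}} = {t0}
Sat(EX (AX ¬lock)) = {s : some successor in {t0}} = {t4}
Sat((lock ∨ error) → (EX (AX ¬lock))) = {t3, t4}
EF ((lock ∨ error) → (EX (AX ¬lock))): least fixpoint, start Z0 = {t3, t4}, add states with some successor in Z. Already a fixed point.
Sat(EF ((lock ∨ error) → (EX (AX ¬lock)))) = {t3, t4}

{t3, t4}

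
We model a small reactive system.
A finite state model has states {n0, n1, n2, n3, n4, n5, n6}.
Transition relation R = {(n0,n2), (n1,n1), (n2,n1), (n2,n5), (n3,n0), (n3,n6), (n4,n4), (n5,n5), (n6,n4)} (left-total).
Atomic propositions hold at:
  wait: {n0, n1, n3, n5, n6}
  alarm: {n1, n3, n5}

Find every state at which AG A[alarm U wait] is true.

A[alarm U wait]: least fixpoint, start Z0 = Sat(wait) = {n0, n1, n3, n5, n6}, add states in Sat(alarm) with every successor in Z. Already a fixed point.
Sat(A[alarm U wait]) = {n0, n1, n3, n5, n6}
AG A[alarm U wait]: greatest fixpoint, start Z0 = {n0, n1, n3, n5, n6}, keep only states in Sat with every successor in Z. Z1 = {n1, n3, n5}; Z2 = {n1, n5}; fixed.
Sat(AG A[alarm U wait]) = {n1, n5}

{n1, n5}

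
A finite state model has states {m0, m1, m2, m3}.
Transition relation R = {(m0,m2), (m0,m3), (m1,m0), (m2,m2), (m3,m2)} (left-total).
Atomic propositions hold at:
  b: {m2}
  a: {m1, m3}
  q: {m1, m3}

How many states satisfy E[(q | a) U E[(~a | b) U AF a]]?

3

Sat(q | a) = {m1, m3}
Sat(~a) = {m0, m2}
Sat(~a | b) = {m0, m2}
AF a: least fixpoint, start Z0 = {m1, m3}, add states with every successor in Z. Already a fixed point.
Sat(AF a) = {m1, m3}
E[(~a | b) U AF a]: least fixpoint, start Z0 = Sat(AF a) = {m1, m3}, add states in Sat(~a | b) with some successor in Z. Z1 = {m0, m1, m3}; fixed.
Sat(E[(~a | b) U AF a]) = {m0, m1, m3}
E[(q | a) U E[(~a | b) U AF a]]: least fixpoint, start Z0 = Sat(E[(~a | b) U AF a]) = {m0, m1, m3}, add states in Sat(q | a) with some successor in Z. Already a fixed point.
Sat(E[(q | a) U E[(~a | b) U AF a]]) = {m0, m1, m3}
|Sat(E[(q | a) U E[(~a | b) U AF a]])| = |{m0, m1, m3}| = 3.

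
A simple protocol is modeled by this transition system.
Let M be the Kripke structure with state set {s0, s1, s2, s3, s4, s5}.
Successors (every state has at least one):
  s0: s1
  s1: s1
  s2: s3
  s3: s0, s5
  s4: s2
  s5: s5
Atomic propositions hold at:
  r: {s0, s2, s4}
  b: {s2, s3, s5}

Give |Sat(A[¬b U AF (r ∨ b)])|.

Sat(¬b) = {s0, s1, s4}
Sat(r ∨ b) = {s0, s2, s3, s4, s5}
AF (r ∨ b): least fixpoint, start Z0 = {s0, s2, s3, s4, s5}, add states with every successor in Z. Already a fixed point.
Sat(AF (r ∨ b)) = {s0, s2, s3, s4, s5}
A[¬b U AF (r ∨ b)]: least fixpoint, start Z0 = Sat(AF (r ∨ b)) = {s0, s2, s3, s4, s5}, add states in Sat(¬b) with every successor in Z. Already a fixed point.
Sat(A[¬b U AF (r ∨ b)]) = {s0, s2, s3, s4, s5}
|Sat(A[¬b U AF (r ∨ b)])| = |{s0, s2, s3, s4, s5}| = 5.

5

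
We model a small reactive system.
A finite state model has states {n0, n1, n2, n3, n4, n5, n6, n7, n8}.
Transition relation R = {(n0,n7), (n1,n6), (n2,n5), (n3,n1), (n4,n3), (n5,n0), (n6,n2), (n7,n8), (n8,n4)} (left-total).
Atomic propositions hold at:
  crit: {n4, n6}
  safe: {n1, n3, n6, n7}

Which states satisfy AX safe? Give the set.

{n0, n1, n3, n4}

Sat(AX safe) = {s : every successor in {n1, n3, n6, n7}} = {n0, n1, n3, n4}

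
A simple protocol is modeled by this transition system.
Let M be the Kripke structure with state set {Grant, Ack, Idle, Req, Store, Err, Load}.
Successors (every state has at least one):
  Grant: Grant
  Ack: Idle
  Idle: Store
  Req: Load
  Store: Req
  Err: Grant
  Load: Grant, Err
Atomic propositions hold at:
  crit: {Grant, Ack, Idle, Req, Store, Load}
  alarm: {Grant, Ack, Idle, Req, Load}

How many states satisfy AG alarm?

1

AG alarm: greatest fixpoint, start Z0 = {Grant, Ack, Idle, Req, Load}, keep only states in Sat with every successor in Z. Z1 = {Grant, Ack, Req}; Z2 = {Grant}; fixed.
Sat(AG alarm) = {Grant}
|Sat(AG alarm)| = |{Grant}| = 1.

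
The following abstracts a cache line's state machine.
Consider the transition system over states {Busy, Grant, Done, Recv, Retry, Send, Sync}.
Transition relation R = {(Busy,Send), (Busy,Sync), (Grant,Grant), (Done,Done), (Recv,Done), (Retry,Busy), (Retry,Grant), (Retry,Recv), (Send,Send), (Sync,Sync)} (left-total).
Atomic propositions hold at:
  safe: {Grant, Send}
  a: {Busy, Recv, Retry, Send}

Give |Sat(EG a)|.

EG a: greatest fixpoint, start Z0 = {Busy, Recv, Retry, Send}, keep only states in Sat with some successor in Z. Z1 = {Busy, Retry, Send}; fixed.
Sat(EG a) = {Busy, Retry, Send}
|Sat(EG a)| = |{Busy, Retry, Send}| = 3.

3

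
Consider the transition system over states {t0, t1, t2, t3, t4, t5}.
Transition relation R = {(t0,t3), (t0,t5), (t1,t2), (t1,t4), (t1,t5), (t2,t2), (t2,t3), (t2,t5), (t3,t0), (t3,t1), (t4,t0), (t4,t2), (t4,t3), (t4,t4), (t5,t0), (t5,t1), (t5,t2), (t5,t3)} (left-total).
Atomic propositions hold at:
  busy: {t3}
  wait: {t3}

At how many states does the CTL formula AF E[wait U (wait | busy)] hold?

1

Sat(wait | busy) = {t3}
E[wait U (wait | busy)]: least fixpoint, start Z0 = Sat((wait | busy)) = {t3}, add states in Sat(wait) with some successor in Z. Already a fixed point.
Sat(E[wait U (wait | busy)]) = {t3}
AF E[wait U (wait | busy)]: least fixpoint, start Z0 = {t3}, add states with every successor in Z. Already a fixed point.
Sat(AF E[wait U (wait | busy)]) = {t3}
|Sat(AF E[wait U (wait | busy)])| = |{t3}| = 1.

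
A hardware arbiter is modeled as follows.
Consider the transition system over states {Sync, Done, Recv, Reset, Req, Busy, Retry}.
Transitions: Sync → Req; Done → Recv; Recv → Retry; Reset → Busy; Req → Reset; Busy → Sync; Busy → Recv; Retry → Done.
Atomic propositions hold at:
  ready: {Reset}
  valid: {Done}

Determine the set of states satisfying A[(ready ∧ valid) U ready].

{Reset}

Sat(ready ∧ valid) = ∅
A[(ready ∧ valid) U ready]: least fixpoint, start Z0 = Sat(ready) = {Reset}, add states in Sat(ready ∧ valid) with every successor in Z. Already a fixed point.
Sat(A[(ready ∧ valid) U ready]) = {Reset}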